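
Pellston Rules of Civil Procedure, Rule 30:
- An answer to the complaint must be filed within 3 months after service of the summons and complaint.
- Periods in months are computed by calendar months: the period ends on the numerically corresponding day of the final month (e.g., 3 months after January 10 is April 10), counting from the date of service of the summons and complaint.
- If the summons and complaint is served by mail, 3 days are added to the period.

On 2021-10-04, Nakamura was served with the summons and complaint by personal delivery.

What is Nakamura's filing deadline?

January 4, 2022

3 months after 2021-10-04 is January 4, 2022.
Service was not by mail, so no mail extension applies.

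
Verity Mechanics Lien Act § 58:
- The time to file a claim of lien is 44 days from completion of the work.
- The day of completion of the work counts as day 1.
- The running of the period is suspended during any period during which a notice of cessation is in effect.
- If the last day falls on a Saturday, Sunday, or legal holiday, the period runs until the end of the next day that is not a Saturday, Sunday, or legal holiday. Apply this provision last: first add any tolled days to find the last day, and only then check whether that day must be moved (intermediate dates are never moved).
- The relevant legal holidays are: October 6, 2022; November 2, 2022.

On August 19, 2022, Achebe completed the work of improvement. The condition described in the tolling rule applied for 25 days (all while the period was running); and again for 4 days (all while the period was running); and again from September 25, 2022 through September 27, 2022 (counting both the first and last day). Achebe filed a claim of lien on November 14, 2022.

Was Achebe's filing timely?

No

Counting August 19, 2022 as day 1, day 44 is October 1, 2022.
Tolling adds 25 days: October 1, 2022 + 25 days = October 26, 2022.
Tolling adds 4 days: October 26, 2022 + 4 days = October 30, 2022.
From September 25, 2022 through September 27, 2022 inclusive is 3 days; tolling adds 3 days: October 30, 2022 + 3 days = November 2, 2022.
November 2, 2022 is a listed holiday. The next qualifying day is November 3, 2022.
The deadline is November 3, 2022; the filing on November 14, 2022 is after that date.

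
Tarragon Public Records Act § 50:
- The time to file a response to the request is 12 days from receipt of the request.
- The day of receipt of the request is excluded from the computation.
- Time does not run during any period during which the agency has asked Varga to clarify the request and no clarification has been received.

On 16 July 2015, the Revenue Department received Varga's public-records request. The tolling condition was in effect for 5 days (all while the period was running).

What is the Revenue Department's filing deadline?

August 2, 2015

12 days after 16 July 2015 is July 28, 2015.
Tolling adds 5 days: July 28, 2015 + 5 days = August 2, 2015.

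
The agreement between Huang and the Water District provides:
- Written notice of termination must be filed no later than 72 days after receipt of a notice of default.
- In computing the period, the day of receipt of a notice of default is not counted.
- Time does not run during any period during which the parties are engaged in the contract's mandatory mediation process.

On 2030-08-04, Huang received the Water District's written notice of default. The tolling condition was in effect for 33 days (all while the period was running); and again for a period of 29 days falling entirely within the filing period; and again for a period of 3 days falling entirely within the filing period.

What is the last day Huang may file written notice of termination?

December 19, 2030

72 days after 2030-08-04 is October 15, 2030.
Tolling adds 33 days: October 15, 2030 + 33 days = November 17, 2030.
Tolling adds 29 days: November 17, 2030 + 29 days = December 16, 2030.
Tolling adds 3 days: December 16, 2030 + 3 days = December 19, 2030.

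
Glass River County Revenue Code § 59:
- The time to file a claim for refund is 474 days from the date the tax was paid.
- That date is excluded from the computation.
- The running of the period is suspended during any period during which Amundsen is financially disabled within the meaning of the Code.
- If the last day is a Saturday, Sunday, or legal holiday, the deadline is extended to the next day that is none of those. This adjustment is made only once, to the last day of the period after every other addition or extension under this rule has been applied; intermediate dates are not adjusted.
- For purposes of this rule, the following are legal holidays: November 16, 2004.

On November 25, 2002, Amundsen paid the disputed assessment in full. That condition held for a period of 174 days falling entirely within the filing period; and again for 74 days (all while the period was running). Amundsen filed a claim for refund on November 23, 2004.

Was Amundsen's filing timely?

No

474 days after November 25, 2002 is March 13, 2004.
Tolling adds 174 days: March 13, 2004 + 174 days = September 3, 2004.
Tolling adds 74 days: September 3, 2004 + 74 days = November 16, 2004.
November 16, 2004 is a listed holiday. The next qualifying day is November 17, 2004.
The deadline is November 17, 2004; the filing on November 23, 2004 is after that date.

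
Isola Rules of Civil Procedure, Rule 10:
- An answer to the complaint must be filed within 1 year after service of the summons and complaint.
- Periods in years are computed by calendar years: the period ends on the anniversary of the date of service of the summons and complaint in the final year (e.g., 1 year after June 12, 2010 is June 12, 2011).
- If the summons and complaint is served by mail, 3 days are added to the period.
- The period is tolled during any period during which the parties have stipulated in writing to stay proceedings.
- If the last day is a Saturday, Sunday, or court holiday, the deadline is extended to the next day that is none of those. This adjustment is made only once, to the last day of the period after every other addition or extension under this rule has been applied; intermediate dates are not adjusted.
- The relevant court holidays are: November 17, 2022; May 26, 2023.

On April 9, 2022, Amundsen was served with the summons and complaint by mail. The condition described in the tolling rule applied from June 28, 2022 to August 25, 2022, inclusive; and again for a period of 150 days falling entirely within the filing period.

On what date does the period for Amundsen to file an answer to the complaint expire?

1 year after April 9, 2022 is April 9, 2023.
Service was by mail, adding 3 days: April 9, 2023 + 3 days = April 12, 2023.
From June 28, 2022 through August 25, 2022 inclusive is 59 days; tolling adds 59 days: April 12, 2023 + 59 days = June 10, 2023.
Tolling adds 150 days: June 10, 2023 + 150 days = November 7, 2023.
November 7, 2023 is a Tuesday and not a court holiday, so no extension applies.

November 7, 2023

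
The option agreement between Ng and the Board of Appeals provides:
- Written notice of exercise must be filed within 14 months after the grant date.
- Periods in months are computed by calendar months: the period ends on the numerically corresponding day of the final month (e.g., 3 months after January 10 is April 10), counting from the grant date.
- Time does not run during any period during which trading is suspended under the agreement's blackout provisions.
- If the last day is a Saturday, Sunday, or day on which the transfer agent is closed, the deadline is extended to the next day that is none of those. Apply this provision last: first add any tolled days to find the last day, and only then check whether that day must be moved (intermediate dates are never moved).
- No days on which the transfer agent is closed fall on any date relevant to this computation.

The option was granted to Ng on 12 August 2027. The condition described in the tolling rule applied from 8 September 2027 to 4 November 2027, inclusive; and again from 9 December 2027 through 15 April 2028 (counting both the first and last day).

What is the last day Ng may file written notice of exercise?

14 months after 12 August 2027 is October 12, 2028.
From September 8, 2027 through November 4, 2027 inclusive is 58 days; tolling adds 58 days: October 12, 2028 + 58 days = December 9, 2028.
From December 9, 2027 through April 15, 2028 inclusive is 129 days; tolling adds 129 days: December 9, 2028 + 129 days = April 17, 2029.
April 17, 2029 is a Tuesday and not a day on which the transfer agent is closed, so no extension applies.

April 17, 2029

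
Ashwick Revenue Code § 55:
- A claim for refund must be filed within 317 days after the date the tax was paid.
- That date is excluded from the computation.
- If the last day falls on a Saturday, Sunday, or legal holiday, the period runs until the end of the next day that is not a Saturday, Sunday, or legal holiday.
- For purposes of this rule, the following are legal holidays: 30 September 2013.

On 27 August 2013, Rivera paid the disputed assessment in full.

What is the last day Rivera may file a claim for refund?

317 days after 27 August 2013 is July 10, 2014.
July 10, 2014 is a Thursday and not a legal holiday, so no extension applies.

July 10, 2014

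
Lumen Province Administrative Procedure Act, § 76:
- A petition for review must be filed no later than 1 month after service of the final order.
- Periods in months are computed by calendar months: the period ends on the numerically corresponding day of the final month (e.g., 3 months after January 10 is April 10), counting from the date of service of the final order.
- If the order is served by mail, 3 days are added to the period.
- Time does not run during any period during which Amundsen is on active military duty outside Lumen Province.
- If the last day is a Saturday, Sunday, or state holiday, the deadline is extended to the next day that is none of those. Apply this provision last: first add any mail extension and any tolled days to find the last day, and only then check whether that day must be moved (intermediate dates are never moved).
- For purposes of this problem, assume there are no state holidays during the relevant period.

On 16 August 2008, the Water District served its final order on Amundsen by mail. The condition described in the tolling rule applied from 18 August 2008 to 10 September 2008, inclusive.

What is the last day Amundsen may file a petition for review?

October 13, 2008

1 month after 16 August 2008 is September 16, 2008.
Service was by mail, adding 3 days: September 16, 2008 + 3 days = September 19, 2008.
From August 18, 2008 through September 10, 2008 inclusive is 24 days; tolling adds 24 days: September 19, 2008 + 24 days = October 13, 2008.
October 13, 2008 is a Monday and not a state holiday, so no extension applies.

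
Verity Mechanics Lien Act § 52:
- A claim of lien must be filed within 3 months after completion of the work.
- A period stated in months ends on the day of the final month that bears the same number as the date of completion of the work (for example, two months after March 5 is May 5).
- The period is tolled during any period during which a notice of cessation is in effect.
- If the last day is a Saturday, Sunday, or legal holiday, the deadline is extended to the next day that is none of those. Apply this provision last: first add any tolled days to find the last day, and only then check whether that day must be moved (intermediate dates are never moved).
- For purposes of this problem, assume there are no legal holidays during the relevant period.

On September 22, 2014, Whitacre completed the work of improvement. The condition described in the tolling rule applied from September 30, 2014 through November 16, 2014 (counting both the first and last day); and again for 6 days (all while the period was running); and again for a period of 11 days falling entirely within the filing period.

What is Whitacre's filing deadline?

February 25, 2015

3 months after September 22, 2014 is December 22, 2014.
From September 30, 2014 through November 16, 2014 inclusive is 48 days; tolling adds 48 days: December 22, 2014 + 48 days = February 8, 2015.
Tolling adds 6 days: February 8, 2015 + 6 days = February 14, 2015.
Tolling adds 11 days: February 14, 2015 + 11 days = February 25, 2015.
February 25, 2015 is a Wednesday and not a legal holiday, so no extension applies.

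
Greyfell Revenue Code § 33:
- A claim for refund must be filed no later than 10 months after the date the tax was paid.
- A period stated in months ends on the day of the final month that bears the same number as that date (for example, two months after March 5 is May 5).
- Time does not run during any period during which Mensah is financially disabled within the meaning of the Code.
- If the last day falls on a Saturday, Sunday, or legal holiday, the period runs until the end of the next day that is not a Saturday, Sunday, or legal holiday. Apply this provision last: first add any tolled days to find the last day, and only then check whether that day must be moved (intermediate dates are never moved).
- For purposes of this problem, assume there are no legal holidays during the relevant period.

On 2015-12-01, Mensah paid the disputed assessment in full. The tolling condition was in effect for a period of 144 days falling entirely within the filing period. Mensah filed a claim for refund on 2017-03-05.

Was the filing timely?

No

10 months after 2015-12-01 is October 1, 2016.
Tolling adds 144 days: October 1, 2016 + 144 days = February 22, 2017.
February 22, 2017 is a Wednesday and not a legal holiday, so no extension applies.
The deadline is February 22, 2017; the filing on March 5, 2017 is after that date.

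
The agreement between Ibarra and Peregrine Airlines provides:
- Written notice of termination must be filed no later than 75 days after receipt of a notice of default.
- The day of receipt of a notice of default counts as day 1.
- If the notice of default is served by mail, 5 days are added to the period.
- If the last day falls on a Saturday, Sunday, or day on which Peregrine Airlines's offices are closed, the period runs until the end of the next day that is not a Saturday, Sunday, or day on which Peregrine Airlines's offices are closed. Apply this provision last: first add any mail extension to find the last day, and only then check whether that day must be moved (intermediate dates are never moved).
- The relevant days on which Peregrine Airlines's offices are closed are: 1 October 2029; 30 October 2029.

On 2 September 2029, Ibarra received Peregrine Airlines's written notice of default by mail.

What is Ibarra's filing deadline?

Counting 2 September 2029 as day 1, day 75 is November 15, 2029.
Service was by mail, adding 5 days: November 15, 2029 + 5 days = November 20, 2029.
November 20, 2029 is a Tuesday and not a day on which Peregrine Airlines's offices are closed, so no extension applies.

November 20, 2029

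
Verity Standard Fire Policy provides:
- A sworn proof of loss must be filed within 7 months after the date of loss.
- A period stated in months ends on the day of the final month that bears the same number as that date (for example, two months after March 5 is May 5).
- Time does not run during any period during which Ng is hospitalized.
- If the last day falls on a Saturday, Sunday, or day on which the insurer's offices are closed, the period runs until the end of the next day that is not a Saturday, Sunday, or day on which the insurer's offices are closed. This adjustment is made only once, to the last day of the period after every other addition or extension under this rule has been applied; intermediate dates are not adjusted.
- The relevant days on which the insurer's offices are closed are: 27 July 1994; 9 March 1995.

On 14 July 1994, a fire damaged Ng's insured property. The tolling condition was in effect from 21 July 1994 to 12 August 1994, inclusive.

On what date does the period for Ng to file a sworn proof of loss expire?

March 10, 1995

7 months after 14 July 1994 is February 14, 1995.
From July 21, 1994 through August 12, 1994 inclusive is 23 days; tolling adds 23 days: February 14, 1995 + 23 days = March 9, 1995.
March 9, 1995 is a listed holiday. The next qualifying day is March 10, 1995.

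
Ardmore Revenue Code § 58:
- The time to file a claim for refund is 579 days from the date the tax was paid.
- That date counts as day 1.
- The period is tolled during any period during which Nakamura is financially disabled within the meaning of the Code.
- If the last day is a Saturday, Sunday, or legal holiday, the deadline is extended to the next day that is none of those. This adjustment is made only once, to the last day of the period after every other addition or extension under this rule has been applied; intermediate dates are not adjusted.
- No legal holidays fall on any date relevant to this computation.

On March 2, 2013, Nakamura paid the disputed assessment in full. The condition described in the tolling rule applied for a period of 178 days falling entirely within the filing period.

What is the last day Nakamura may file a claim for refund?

Counting March 2, 2013 as day 1, day 579 is October 1, 2014.
Tolling adds 178 days: October 1, 2014 + 178 days = March 28, 2015.
March 28, 2015 is Saturday; March 29, 2015 is Sunday. The next qualifying day is March 30, 2015.

March 30, 2015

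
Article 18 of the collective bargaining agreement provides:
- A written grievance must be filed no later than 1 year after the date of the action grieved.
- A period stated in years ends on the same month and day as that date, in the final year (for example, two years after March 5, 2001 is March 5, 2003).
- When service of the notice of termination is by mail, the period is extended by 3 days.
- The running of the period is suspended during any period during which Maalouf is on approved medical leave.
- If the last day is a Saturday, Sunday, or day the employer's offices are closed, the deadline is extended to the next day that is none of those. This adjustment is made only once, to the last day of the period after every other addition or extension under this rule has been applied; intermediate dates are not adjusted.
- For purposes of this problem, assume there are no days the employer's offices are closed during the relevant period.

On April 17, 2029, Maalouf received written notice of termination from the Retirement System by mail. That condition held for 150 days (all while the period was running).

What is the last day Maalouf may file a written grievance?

1 year after April 17, 2029 is April 17, 2030.
Service was by mail, adding 3 days: April 17, 2030 + 3 days = April 20, 2030.
Tolling adds 150 days: April 20, 2030 + 150 days = September 17, 2030.
September 17, 2030 is a Tuesday and not a day the employer's offices are closed, so no extension applies.

September 17, 2030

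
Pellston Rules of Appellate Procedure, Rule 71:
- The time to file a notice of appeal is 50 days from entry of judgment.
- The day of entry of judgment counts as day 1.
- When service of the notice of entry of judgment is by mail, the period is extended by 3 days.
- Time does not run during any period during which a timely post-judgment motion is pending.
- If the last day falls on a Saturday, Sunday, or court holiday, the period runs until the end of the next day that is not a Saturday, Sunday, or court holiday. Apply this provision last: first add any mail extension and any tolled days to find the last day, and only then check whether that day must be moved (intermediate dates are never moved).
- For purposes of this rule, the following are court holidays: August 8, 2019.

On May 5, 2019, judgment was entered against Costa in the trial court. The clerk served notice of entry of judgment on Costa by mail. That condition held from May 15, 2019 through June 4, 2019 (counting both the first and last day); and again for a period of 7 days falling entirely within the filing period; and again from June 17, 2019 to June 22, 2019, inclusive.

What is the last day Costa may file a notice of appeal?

July 30, 2019

Counting May 5, 2019 as day 1, day 50 is June 23, 2019.
Service was by mail, adding 3 days: June 23, 2019 + 3 days = June 26, 2019.
From May 15, 2019 through June 4, 2019 inclusive is 21 days; tolling adds 21 days: June 26, 2019 + 21 days = July 17, 2019.
Tolling adds 7 days: July 17, 2019 + 7 days = July 24, 2019.
From June 17, 2019 through June 22, 2019 inclusive is 6 days; tolling adds 6 days: July 24, 2019 + 6 days = July 30, 2019.
July 30, 2019 is a Tuesday and not a court holiday, so no extension applies.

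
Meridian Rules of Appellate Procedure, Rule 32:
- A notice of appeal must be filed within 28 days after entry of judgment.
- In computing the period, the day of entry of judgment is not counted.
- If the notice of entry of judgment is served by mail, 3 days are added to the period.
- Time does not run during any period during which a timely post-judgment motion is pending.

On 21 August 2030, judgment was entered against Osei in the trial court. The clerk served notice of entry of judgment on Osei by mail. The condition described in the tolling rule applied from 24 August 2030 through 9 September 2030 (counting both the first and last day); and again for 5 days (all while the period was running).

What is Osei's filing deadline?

28 days after 21 August 2030 is September 18, 2030.
Service was by mail, adding 3 days: September 18, 2030 + 3 days = September 21, 2030.
From August 24, 2030 through September 9, 2030 inclusive is 17 days; tolling adds 17 days: September 21, 2030 + 17 days = October 8, 2030.
Tolling adds 5 days: October 8, 2030 + 5 days = October 13, 2030.

October 13, 2030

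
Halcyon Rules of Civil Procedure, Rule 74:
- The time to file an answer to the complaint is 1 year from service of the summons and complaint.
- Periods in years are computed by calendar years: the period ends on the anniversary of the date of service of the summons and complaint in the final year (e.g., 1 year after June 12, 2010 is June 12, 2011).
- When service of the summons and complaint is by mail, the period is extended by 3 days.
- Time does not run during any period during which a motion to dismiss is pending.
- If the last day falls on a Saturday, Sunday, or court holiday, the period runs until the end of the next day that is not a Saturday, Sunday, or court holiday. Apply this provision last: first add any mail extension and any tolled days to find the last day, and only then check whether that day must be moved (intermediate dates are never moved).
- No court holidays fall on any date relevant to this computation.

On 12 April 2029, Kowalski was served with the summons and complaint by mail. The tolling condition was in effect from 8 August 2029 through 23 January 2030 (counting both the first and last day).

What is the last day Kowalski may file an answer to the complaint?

October 1, 2030

1 year after 12 April 2029 is April 12, 2030.
Service was by mail, adding 3 days: April 12, 2030 + 3 days = April 15, 2030.
From August 8, 2029 through January 23, 2030 inclusive is 169 days; tolling adds 169 days: April 15, 2030 + 169 days = October 1, 2030.
October 1, 2030 is a Tuesday and not a court holiday, so no extension applies.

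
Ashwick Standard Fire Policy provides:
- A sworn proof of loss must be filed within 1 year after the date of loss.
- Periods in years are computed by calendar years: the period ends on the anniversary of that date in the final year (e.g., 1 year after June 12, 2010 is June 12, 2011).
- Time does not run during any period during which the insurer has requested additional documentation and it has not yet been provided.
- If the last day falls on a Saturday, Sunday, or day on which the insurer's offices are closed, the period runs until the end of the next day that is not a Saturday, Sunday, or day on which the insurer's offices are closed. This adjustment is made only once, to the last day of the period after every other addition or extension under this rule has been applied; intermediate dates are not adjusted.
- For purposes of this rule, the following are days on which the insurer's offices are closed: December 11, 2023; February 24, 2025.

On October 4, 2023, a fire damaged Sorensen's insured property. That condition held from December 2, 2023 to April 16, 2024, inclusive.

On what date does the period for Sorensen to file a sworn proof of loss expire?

February 18, 2025

1 year after October 4, 2023 is October 4, 2024.
From December 2, 2023 through April 16, 2024 inclusive is 137 days; tolling adds 137 days: October 4, 2024 + 137 days = February 18, 2025.
February 18, 2025 is a Tuesday and not a day on which the insurer's offices are closed, so no extension applies.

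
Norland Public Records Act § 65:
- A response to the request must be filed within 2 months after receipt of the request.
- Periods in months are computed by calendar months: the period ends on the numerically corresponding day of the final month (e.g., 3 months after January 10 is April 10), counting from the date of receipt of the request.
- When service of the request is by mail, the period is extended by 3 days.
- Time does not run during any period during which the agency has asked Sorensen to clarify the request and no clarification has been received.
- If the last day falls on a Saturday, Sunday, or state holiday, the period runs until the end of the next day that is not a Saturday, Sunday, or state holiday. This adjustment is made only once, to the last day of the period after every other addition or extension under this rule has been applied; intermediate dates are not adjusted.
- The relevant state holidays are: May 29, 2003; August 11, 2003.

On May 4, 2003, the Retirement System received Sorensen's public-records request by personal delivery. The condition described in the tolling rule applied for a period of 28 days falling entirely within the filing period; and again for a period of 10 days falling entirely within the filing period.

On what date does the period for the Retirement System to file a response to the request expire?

2 months after May 4, 2003 is July 4, 2003.
Service was not by mail, so no mail extension applies.
Tolling adds 28 days: July 4, 2003 + 28 days = August 1, 2003.
Tolling adds 10 days: August 1, 2003 + 10 days = August 11, 2003.
August 11, 2003 is a listed holiday. The next qualifying day is August 12, 2003.

August 12, 2003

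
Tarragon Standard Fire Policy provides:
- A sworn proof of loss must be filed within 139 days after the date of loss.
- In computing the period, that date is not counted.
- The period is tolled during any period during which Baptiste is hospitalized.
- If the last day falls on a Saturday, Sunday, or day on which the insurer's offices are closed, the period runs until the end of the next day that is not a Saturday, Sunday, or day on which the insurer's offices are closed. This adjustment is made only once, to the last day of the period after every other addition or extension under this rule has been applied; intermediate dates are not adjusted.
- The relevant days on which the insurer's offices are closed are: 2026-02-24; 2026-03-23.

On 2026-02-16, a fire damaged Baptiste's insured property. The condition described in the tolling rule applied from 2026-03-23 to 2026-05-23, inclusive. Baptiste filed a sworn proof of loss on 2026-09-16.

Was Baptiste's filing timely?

No

139 days after 2026-02-16 is July 5, 2026.
From March 23, 2026 through May 23, 2026 inclusive is 62 days; tolling adds 62 days: July 5, 2026 + 62 days = September 5, 2026.
September 5, 2026 is Saturday; September 6, 2026 is Sunday. The next qualifying day is September 7, 2026.
The deadline is September 7, 2026; the filing on September 16, 2026 is after that date.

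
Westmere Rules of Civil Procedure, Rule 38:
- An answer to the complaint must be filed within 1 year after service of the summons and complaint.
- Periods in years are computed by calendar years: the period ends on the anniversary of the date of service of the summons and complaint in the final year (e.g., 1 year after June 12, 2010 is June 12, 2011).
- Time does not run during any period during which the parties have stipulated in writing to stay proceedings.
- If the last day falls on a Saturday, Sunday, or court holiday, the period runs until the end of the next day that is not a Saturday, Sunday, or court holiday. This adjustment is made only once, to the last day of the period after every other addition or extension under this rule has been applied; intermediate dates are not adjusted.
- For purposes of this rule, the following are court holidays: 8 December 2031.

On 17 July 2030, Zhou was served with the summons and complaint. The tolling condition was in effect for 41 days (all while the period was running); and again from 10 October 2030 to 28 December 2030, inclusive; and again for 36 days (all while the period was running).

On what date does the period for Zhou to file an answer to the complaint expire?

1 year after 17 July 2030 is July 17, 2031.
Tolling adds 41 days: July 17, 2031 + 41 days = August 27, 2031.
From October 10, 2030 through December 28, 2030 inclusive is 80 days; tolling adds 80 days: August 27, 2031 + 80 days = November 15, 2031.
Tolling adds 36 days: November 15, 2031 + 36 days = December 21, 2031.
December 21, 2031 is Sunday. The next qualifying day is December 22, 2031.

December 22, 2031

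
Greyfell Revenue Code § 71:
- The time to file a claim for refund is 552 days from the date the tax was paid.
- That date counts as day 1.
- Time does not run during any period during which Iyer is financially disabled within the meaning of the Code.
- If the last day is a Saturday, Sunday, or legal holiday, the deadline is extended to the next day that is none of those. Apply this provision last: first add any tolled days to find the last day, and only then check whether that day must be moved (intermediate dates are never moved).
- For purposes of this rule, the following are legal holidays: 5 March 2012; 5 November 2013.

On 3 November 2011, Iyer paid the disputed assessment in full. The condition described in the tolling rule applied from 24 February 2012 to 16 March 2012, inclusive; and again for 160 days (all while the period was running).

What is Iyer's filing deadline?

Counting 3 November 2011 as day 1, day 552 is May 7, 2013.
From February 24, 2012 through March 16, 2012 inclusive is 22 days; tolling adds 22 days: May 7, 2013 + 22 days = May 29, 2013.
Tolling adds 160 days: May 29, 2013 + 160 days = November 5, 2013.
November 5, 2013 is a listed holiday. The next qualifying day is November 6, 2013.

November 6, 2013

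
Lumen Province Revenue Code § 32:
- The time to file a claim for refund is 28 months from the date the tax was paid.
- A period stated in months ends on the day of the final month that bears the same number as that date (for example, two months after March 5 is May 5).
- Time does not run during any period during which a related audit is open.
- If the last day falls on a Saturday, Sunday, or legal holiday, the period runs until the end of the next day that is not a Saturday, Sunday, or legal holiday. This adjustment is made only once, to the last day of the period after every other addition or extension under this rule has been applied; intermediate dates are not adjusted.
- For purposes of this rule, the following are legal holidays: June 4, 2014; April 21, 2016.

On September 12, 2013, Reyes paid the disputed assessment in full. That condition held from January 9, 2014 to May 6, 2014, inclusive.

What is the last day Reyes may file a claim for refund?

28 months after September 12, 2013 is January 12, 2016.
From January 9, 2014 through May 6, 2014 inclusive is 118 days; tolling adds 118 days: January 12, 2016 + 118 days = May 9, 2016.
May 9, 2016 is a Monday and not a legal holiday, so no extension applies.

May 9, 2016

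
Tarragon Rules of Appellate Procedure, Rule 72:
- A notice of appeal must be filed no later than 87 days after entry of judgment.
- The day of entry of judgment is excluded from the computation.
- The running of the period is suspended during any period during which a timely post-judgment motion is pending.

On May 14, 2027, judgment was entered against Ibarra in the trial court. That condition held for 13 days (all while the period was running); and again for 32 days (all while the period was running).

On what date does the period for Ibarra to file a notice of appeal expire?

September 23, 2027

87 days after May 14, 2027 is August 9, 2027.
Tolling adds 13 days: August 9, 2027 + 13 days = August 22, 2027.
Tolling adds 32 days: August 22, 2027 + 32 days = September 23, 2027.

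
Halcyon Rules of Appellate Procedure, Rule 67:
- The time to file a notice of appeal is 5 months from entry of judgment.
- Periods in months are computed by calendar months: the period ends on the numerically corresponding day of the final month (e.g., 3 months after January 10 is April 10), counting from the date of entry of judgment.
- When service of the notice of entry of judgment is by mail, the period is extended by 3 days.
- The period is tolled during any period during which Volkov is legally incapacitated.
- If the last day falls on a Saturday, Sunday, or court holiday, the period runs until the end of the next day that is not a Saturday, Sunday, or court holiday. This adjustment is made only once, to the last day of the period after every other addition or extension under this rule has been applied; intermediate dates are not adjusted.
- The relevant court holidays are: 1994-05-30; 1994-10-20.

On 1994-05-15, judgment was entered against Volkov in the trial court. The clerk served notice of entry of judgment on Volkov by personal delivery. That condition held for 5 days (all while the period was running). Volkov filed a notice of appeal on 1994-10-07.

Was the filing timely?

5 months after 1994-05-15 is October 15, 1994.
Service was not by mail, so no mail extension applies.
Tolling adds 5 days: October 15, 1994 + 5 days = October 20, 1994.
October 20, 1994 is a listed holiday. The next qualifying day is October 21, 1994.
The deadline is October 21, 1994; the filing on October 7, 1994 is on or before that date.

Yes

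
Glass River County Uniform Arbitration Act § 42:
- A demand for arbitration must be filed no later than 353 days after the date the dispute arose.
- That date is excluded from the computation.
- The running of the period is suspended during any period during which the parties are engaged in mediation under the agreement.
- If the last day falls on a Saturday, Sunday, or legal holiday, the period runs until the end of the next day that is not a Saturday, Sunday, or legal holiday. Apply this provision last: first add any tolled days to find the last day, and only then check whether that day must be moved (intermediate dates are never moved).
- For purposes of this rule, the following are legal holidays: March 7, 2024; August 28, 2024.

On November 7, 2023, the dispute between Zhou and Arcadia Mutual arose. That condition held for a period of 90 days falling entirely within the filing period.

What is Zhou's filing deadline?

353 days after November 7, 2023 is October 25, 2024.
Tolling adds 90 days: October 25, 2024 + 90 days = January 23, 2025.
January 23, 2025 is a Thursday and not a legal holiday, so no extension applies.

January 23, 2025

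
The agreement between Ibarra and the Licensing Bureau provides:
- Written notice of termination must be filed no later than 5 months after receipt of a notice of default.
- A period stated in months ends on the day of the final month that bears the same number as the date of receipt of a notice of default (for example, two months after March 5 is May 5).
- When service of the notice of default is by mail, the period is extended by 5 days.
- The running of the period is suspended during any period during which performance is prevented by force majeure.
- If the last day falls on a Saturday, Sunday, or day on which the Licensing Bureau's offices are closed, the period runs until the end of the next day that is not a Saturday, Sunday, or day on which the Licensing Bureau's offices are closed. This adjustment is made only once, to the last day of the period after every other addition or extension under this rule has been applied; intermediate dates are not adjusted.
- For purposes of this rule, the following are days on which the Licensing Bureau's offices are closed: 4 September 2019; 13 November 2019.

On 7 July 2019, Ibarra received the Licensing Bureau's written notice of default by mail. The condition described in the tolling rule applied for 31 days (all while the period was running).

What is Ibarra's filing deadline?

5 months after 7 July 2019 is December 7, 2019.
Service was by mail, adding 5 days: December 7, 2019 + 5 days = December 12, 2019.
Tolling adds 31 days: December 12, 2019 + 31 days = January 12, 2020.
January 12, 2020 is Sunday. The next qualifying day is January 13, 2020.

January 13, 2020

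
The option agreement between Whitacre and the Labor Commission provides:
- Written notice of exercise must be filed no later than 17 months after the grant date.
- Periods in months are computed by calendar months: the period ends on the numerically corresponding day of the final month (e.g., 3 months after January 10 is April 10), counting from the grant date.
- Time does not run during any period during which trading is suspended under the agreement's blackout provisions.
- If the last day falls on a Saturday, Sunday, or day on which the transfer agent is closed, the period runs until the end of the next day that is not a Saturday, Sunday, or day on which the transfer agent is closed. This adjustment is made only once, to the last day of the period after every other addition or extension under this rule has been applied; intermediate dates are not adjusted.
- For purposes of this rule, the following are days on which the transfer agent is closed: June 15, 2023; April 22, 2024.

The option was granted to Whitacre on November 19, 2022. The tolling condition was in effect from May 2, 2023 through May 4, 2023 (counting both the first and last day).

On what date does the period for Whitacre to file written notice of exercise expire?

17 months after November 19, 2022 is April 19, 2024.
From May 2, 2023 through May 4, 2023 inclusive is 3 days; tolling adds 3 days: April 19, 2024 + 3 days = April 22, 2024.
April 22, 2024 is a listed holiday. The next qualifying day is April 23, 2024.

April 23, 2024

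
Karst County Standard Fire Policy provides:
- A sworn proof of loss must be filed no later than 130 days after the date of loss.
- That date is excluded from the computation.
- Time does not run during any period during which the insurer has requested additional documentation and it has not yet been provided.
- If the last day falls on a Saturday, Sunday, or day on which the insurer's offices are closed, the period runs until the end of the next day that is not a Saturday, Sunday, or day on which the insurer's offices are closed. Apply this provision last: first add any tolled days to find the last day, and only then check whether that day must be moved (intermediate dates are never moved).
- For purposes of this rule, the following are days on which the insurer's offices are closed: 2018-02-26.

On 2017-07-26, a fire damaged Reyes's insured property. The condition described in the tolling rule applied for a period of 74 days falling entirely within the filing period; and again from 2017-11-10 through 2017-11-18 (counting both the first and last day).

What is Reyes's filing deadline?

February 27, 2018

130 days after 2017-07-26 is December 3, 2017.
Tolling adds 74 days: December 3, 2017 + 74 days = February 15, 2018.
From November 10, 2017 through November 18, 2017 inclusive is 9 days; tolling adds 9 days: February 15, 2018 + 9 days = February 24, 2018.
February 24, 2018 is Saturday; February 25, 2018 is Sunday; February 26, 2018 is a listed holiday. The next qualifying day is February 27, 2018.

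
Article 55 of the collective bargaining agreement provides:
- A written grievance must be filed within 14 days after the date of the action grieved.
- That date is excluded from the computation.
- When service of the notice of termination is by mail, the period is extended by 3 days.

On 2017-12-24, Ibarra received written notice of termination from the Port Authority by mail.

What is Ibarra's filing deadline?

January 10, 2018

14 days after 2017-12-24 is January 7, 2018.
Service was by mail, adding 3 days: January 7, 2018 + 3 days = January 10, 2018.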